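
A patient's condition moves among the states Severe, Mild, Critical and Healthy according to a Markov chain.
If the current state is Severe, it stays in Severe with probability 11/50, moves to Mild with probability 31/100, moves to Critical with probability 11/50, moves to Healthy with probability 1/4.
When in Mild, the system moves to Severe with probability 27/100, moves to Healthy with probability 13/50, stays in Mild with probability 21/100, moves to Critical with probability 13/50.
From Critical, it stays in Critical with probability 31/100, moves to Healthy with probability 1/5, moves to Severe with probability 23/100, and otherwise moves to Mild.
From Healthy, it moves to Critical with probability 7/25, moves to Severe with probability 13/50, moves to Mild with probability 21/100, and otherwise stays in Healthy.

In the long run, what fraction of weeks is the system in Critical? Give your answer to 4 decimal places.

0.2684

Let the stationary distribution be π with π = πP and π_1 + π_2 + π_3 + π_4 = 1.
π_1 = 0.22·π_1 + 0.27·π_2 + 0.23·π_3 + 0.26·π_4
π_2 = 0.31·π_1 + 0.21·π_2 + 0.26·π_3 + 0.21·π_4
π_3 = 0.22·π_1 + 0.26·π_2 + 0.31·π_3 + 0.28·π_4
Solving with the normalization constraint gives π = (0.2446, 0.2479, 0.2684, 0.2391).
So the stationary probability of Critical is 0.2684.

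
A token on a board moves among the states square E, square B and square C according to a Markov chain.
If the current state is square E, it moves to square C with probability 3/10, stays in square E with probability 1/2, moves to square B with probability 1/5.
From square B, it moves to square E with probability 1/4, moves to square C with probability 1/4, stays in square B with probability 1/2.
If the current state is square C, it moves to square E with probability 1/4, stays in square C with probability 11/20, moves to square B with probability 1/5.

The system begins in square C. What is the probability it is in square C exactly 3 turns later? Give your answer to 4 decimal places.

Propagate the distribution vector 3 turns from square C.
After 0 turns: (0.0000, 0.0000, 1.0000)
After 1 turn: (0.2500, 0.2000, 0.5500)
After 2 turns: (0.3125, 0.2600, 0.4275)
After 3 turns: (0.3281, 0.2780, 0.3939)
P(in square C after 3 turns) = 0.3939

0.3939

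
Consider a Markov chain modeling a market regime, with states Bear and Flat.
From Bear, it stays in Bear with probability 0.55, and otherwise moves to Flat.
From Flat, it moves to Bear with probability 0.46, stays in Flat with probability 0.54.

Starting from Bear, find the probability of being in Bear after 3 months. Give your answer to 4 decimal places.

Propagate the distribution vector 3 months from Bear.
After 0 months: (1.0000, 0.0000)
After 1 month: (0.5500, 0.4500)
After 2 months: (0.5095, 0.4905)
After 3 months: (0.5059, 0.4941)
P(in Bear after 3 months) = 0.5059

0.5059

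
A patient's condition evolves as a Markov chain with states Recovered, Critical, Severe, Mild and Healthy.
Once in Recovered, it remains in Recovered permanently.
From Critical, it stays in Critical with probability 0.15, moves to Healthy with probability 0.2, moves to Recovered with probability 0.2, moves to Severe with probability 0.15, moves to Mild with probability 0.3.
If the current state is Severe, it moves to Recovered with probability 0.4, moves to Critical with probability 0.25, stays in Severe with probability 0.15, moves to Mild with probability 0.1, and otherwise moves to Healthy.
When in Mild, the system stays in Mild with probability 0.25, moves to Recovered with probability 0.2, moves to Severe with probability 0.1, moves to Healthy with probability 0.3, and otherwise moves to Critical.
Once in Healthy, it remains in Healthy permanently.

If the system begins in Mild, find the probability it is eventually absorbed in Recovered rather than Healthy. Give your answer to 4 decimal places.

Let h(s) be the probability of absorption at Recovered starting from transient state s. Then h(Recovered) = 1 and h(Healthy) = 0. By first-step analysis:
h(Critical) = 0.2·1 + 0.15·h(Critical) + 0.15·h(Severe) + 0.3·h(Mild) + 0.2·0
h(Severe) = 0.4·1 + 0.25·h(Critical) + 0.15·h(Severe) + 0.1·h(Mild) + 0.1·0
h(Mild) = 0.2·1 + 0.15·h(Critical) + 0.1·h(Severe) + 0.25·h(Mild) + 0.3·0
Solving: h(Critical) = 0.5172, h(Severe) = 0.6769, h(Mild) = 0.4604.
Starting from Mild, the probability is 0.4604.

0.4604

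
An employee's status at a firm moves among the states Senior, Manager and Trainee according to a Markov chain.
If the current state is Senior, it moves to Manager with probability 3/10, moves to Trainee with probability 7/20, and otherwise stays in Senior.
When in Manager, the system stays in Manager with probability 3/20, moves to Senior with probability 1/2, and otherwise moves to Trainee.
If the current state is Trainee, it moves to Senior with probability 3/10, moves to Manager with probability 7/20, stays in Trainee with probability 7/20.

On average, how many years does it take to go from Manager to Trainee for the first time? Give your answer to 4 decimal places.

2.8571

Let t(s) be the expected number of years to first reach Trainee from state s, with t(Trainee) = 0. Conditioning on the first year:
t(Senior) = 1 + 0.35·t(Senior) + 0.3·t(Manager)
t(Manager) = 1 + 0.5·t(Senior) + 0.15·t(Manager)
Solving: t(Senior) = 2.8571, t(Manager) = 2.8571.
Expected years from Manager to Trainee: 2.8571.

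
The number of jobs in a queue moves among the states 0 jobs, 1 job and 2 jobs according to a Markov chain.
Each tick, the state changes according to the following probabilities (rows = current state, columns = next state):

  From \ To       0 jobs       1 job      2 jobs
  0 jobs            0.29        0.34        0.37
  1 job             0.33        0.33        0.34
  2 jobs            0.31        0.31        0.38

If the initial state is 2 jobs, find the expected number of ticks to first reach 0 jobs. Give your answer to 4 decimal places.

Let t(s) be the expected number of ticks to first reach 0 jobs from state s, with t(0 jobs) = 0. Conditioning on the first tick:
t(1 job) = 1 + 0.33·t(1 job) + 0.34·t(2 jobs)
t(2 jobs) = 1 + 0.31·t(1 job) + 0.38·t(2 jobs)
Solving: t(1 job) = 3.0968, t(2 jobs) = 3.1613.
Expected ticks from 2 jobs to 0 jobs: 3.1613.

3.1613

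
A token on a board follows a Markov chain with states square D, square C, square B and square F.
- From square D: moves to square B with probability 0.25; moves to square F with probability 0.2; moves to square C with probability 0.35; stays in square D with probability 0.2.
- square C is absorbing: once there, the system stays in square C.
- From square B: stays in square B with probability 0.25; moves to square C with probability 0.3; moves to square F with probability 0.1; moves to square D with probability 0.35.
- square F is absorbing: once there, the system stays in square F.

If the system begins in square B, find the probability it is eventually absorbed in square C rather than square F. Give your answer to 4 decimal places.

Let h(s) be the probability of absorption at square C starting from transient state s. Then h(square C) = 1 and h(square F) = 0. By first-step analysis:
h(square D) = 0.2·h(square D) + 0.35·1 + 0.25·h(square B) + 0.2·0
h(square B) = 0.35·h(square D) + 0.3·1 + 0.25·h(square B) + 0.1·0
Solving: h(square D) = 0.6585, h(square B) = 0.7073.
Starting from square B, the probability is 0.7073.

0.7073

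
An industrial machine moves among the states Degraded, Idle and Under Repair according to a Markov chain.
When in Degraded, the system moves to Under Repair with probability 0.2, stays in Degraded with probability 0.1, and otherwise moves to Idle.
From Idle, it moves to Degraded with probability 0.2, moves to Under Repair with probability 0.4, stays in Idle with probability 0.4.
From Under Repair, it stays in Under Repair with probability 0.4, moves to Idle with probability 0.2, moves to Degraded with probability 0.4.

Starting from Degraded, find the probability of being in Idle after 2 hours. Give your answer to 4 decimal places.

0.3900

Sum over the intermediate state after 1 hour:
P = P(Degraded→Degraded)·P(Degraded→Idle) + P(Degraded→Idle)·P(Idle→Idle) + P(Degraded→Under Repair)·P(Under Repair→Idle)
  = 0.1×0.7 + 0.7×0.4 + 0.2×0.2
  = 0.0700 + 0.2800 + 0.0400 = 0.3900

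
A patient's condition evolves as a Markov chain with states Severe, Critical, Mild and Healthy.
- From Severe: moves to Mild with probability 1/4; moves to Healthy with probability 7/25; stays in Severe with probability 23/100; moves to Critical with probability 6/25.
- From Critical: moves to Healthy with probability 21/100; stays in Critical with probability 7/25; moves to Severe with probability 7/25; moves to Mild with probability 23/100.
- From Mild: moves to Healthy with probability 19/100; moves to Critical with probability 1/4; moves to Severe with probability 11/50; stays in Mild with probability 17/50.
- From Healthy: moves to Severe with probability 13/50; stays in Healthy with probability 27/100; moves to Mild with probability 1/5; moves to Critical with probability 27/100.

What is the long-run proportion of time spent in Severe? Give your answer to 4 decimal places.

0.2475

Let the stationary distribution be π with π = πP and π_1 + π_2 + π_3 + π_4 = 1.
π_1 = 0.23·π_1 + 0.28·π_2 + 0.22·π_3 + 0.26·π_4
π_2 = 0.24·π_1 + 0.28·π_2 + 0.25·π_3 + 0.27·π_4
π_3 = 0.25·π_1 + 0.23·π_2 + 0.34·π_3 + 0.2·π_4
Solving with the normalization constraint gives π = (0.2475, 0.2601, 0.2560, 0.2364).
So the stationary probability of Severe is 0.2475.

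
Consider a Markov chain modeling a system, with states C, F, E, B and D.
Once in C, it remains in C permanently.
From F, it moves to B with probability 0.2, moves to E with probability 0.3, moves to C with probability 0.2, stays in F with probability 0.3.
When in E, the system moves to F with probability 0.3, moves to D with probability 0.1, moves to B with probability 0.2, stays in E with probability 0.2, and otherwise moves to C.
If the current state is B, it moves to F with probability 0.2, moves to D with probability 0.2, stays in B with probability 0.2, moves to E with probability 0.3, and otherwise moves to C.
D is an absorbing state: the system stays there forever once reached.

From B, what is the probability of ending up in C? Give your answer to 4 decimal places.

Let h(s) be the probability of absorption at C starting from transient state s. Then h(C) = 1 and h(D) = 0. By first-step analysis:
h(F) = 0.2·1 + 0.3·h(F) + 0.3·h(E) + 0.2·h(B)
h(E) = 0.2·1 + 0.3·h(F) + 0.2·h(E) + 0.2·h(B) + 0.1·0
h(B) = 0.1·1 + 0.2·h(F) + 0.3·h(E) + 0.2·h(B) + 0.2·0
Solving: h(F) = 0.7279, h(E) = 0.6618, h(B) = 0.5551.
Starting from B, the probability is 0.5551.

0.5551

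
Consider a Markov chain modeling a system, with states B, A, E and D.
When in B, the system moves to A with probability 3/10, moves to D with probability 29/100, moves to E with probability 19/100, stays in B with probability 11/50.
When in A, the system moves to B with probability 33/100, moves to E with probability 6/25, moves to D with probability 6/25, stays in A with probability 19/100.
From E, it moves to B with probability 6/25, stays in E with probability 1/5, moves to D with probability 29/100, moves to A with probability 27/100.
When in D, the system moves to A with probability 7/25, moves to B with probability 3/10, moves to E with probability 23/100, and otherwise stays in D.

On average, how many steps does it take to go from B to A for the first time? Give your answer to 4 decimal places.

3.4644

Let t(s) be the expected number of steps to first reach A from state s, with t(A) = 0. Conditioning on the first step:
t(B) = 1 + 0.22·t(B) + 0.19·t(E) + 0.29·t(D)
t(E) = 1 + 0.24·t(B) + 0.2·t(E) + 0.29·t(D)
t(D) = 1 + 0.3·t(B) + 0.23·t(E) + 0.19·t(D)
Solving: t(B) = 3.4644, t(E) = 3.5694, t(D) = 3.5312.
Expected steps from B to A: 3.4644.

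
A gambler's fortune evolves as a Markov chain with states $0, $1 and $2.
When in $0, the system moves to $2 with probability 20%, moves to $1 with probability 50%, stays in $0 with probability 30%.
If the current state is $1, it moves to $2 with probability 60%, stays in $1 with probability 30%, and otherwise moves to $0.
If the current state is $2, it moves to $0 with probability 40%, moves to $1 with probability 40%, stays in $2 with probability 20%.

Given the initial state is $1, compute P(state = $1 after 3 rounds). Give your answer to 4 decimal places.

Propagate the distribution vector 3 rounds from $1.
After 0 rounds: (0.0000, 1.0000, 0.0000)
After 1 round: (0.1000, 0.3000, 0.6000)
After 2 rounds: (0.3000, 0.3800, 0.3200)
After 3 rounds: (0.2560, 0.3920, 0.3520)
P(in $1 after 3 rounds) = 0.3920

0.3920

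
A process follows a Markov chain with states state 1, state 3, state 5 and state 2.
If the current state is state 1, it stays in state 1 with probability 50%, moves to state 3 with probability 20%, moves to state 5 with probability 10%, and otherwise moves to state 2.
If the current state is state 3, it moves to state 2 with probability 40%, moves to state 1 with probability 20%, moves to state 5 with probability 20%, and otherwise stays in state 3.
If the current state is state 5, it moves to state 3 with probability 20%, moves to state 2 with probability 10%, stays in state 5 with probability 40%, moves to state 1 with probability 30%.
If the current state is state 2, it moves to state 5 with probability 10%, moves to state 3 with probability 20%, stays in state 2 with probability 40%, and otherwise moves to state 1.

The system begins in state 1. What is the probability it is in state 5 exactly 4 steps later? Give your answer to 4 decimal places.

0.1695

Propagate the distribution vector 4 steps from state 1.
After 0 steps: (1.0000, 0.0000, 0.0000, 0.0000)
After 1 step: (0.5000, 0.2000, 0.1000, 0.2000)
After 2 steps: (0.3800, 0.2000, 0.1500, 0.2700)
After 3 steps: (0.3560, 0.2000, 0.1650, 0.2790)
After 4 steps: (0.3512, 0.2000, 0.1695, 0.2793)
P(in state 5 after 4 steps) = 0.1695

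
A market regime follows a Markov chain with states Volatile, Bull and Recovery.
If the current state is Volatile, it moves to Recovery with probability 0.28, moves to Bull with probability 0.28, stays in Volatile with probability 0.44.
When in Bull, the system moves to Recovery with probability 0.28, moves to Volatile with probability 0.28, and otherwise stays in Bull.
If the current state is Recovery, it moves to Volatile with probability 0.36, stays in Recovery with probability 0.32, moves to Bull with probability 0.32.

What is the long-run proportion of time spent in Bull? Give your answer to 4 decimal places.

0.3472

Let the stationary distribution be π with π = πP and π_1 + π_2 + π_3 = 1.
π_1 = 0.44·π_1 + 0.28·π_2 + 0.36·π_3
π_2 = 0.28·π_1 + 0.44·π_2 + 0.32·π_3
Solving with the normalization constraint gives π = (0.3611, 0.3472, 0.2917).
So the stationary probability of Bull is 0.3472.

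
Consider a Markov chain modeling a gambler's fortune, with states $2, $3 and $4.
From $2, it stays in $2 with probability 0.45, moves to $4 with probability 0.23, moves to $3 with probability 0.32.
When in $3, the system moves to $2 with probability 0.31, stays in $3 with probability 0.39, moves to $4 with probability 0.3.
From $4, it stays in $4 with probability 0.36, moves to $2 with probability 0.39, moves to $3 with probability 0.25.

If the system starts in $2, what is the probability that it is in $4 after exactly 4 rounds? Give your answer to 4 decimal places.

0.2903

Propagate the distribution vector 4 rounds from $2.
After 0 rounds: (1.0000, 0.0000, 0.0000)
After 1 round: (0.4500, 0.3200, 0.2300)
After 2 rounds: (0.3914, 0.3263, 0.2823)
After 3 rounds: (0.3874, 0.3231, 0.2895)
After 4 rounds: (0.3874, 0.3223, 0.2903)
P(in $4 after 4 rounds) = 0.2903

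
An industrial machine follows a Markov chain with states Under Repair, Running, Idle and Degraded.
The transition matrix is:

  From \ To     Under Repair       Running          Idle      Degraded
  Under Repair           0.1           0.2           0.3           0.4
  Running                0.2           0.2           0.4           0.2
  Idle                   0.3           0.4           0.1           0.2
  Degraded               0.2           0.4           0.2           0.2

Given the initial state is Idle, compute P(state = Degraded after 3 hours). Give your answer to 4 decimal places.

0.2360

Propagate the distribution vector 3 hours from Idle.
After 0 hours: (0.0000, 0.0000, 1.0000, 0.0000)
After 1 hour: (0.3000, 0.4000, 0.1000, 0.2000)
After 2 hours: (0.1800, 0.2600, 0.3000, 0.2600)
After 3 hours: (0.2120, 0.3120, 0.2400, 0.2360)
P(in Degraded after 3 hours) = 0.2360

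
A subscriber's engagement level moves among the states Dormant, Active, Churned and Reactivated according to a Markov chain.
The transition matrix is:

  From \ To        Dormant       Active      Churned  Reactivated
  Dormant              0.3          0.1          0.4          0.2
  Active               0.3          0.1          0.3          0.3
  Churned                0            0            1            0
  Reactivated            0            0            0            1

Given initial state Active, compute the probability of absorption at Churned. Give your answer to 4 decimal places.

Let h(s) be the probability of absorption at Churned starting from transient state s. Then h(Churned) = 1 and h(Reactivated) = 0. By first-step analysis:
h(Dormant) = 0.3·h(Dormant) + 0.1·h(Active) + 0.4·1 + 0.2·0
h(Active) = 0.3·h(Dormant) + 0.1·h(Active) + 0.3·1 + 0.3·0
Solving: h(Dormant) = 0.6500, h(Active) = 0.5500.
Starting from Active, the probability is 0.5500.

0.5500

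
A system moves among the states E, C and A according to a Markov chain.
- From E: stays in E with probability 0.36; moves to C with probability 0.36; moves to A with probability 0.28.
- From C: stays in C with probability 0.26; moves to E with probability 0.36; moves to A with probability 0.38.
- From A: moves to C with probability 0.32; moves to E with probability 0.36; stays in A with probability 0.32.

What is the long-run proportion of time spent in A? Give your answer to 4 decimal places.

Let the stationary distribution be π with π = πP and π_1 + π_2 + π_3 = 1.
π_1 = 0.36·π_1 + 0.36·π_2 + 0.36·π_3
π_2 = 0.36·π_1 + 0.26·π_2 + 0.32·π_3
Solving with the normalization constraint gives π = (0.3600, 0.3155, 0.3245).
So the stationary probability of A is 0.3245.

0.3245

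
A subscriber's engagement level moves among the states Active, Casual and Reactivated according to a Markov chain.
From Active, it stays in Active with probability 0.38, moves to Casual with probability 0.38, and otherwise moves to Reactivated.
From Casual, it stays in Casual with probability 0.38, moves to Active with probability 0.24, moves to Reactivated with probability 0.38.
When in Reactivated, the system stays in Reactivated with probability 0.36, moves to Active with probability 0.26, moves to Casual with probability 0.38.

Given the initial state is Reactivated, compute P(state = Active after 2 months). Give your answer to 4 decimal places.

Sum over the intermediate state after 1 month:
P = P(Reactivated→Active)·P(Active→Active) + P(Reactivated→Casual)·P(Casual→Active) + P(Reactivated→Reactivated)·P(Reactivated→Active)
  = 0.26×0.38 + 0.38×0.24 + 0.36×0.26
  = 0.0988 + 0.0912 + 0.0936 = 0.2836

0.2836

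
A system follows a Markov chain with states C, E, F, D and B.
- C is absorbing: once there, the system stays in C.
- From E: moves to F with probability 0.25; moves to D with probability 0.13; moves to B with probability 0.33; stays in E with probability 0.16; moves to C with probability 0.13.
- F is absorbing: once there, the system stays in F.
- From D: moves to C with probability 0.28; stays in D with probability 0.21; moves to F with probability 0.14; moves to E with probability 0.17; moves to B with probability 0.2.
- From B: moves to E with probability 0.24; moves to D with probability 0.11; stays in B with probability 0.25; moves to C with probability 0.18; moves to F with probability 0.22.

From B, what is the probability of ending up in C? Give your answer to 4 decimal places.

Let h(s) be the probability of absorption at C starting from transient state s. Then h(C) = 1 and h(F) = 0. By first-step analysis:
h(E) = 0.13·1 + 0.16·h(E) + 0.25·0 + 0.13·h(D) + 0.33·h(B)
h(D) = 0.28·1 + 0.17·h(E) + 0.14·0 + 0.21·h(D) + 0.2·h(B)
h(B) = 0.18·1 + 0.24·h(E) + 0.22·0 + 0.11·h(D) + 0.25·h(B)
Solving: h(E) = 0.4211, h(D) = 0.5607, h(B) = 0.4570.
Starting from B, the probability is 0.4570.

0.4570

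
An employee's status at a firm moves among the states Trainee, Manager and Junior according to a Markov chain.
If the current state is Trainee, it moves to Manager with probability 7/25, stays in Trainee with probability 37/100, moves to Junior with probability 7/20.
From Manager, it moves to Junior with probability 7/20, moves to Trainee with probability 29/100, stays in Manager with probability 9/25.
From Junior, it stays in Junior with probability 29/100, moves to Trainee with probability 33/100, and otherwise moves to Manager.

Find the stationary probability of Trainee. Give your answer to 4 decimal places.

0.3296

Let the stationary distribution be π with π = πP and π_1 + π_2 + π_3 = 1.
π_1 = 0.37·π_1 + 0.29·π_2 + 0.33·π_3
π_2 = 0.28·π_1 + 0.36·π_2 + 0.38·π_3
Solving with the normalization constraint gives π = (0.3296, 0.3402, 0.3302).
So the stationary probability of Trainee is 0.3296.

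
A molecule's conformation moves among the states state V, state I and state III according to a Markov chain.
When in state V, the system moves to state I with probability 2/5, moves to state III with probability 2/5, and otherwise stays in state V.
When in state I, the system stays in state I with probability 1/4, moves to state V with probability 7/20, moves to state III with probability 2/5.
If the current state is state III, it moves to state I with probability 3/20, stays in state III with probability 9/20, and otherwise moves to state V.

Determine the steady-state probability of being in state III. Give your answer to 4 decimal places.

0.4211

Let the stationary distribution be π with π = πP and π_1 + π_2 + π_3 = 1.
π_1 = 0.2·π_1 + 0.35·π_2 + 0.4·π_3
π_2 = 0.4·π_1 + 0.25·π_2 + 0.15·π_3
Solving with the normalization constraint gives π = (0.3227, 0.2563, 0.4211).
So the stationary probability of state III is 0.4211.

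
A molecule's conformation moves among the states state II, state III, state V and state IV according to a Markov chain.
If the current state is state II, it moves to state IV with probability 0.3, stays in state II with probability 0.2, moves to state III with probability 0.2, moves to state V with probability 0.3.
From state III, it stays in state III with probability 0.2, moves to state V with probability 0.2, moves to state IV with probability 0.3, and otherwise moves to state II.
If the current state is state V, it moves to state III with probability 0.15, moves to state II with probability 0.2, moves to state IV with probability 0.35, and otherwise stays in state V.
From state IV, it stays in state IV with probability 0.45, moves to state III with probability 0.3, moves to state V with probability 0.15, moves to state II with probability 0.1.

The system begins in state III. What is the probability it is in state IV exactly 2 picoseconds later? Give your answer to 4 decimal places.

Propagate the distribution vector 2 picoseconds from state III.
After 0 picoseconds: (0.0000, 1.0000, 0.0000, 0.0000)
After 1 picosecond: (0.3000, 0.2000, 0.2000, 0.3000)
After 2 picoseconds: (0.1900, 0.2200, 0.2350, 0.3550)
P(in state IV after 2 picoseconds) = 0.3550

0.3550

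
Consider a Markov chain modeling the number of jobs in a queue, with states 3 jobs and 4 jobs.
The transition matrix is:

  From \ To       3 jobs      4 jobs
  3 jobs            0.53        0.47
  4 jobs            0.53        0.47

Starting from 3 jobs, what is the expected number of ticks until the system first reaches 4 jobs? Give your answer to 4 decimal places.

Let t(s) be the expected number of ticks to first reach 4 jobs from state s, with t(4 jobs) = 0. Conditioning on the first tick:
t(3 jobs) = 1 + 0.53·t(3 jobs)
Solving: t(3 jobs) = 2.1277.
Expected ticks from 3 jobs to 4 jobs: 2.1277.

2.1277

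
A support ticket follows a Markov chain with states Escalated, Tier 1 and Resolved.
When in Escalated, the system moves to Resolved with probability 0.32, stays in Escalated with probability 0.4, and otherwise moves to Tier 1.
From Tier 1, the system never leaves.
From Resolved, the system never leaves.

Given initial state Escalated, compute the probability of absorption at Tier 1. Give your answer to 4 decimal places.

0.4667

Let h(s) be the probability of absorption at Tier 1 starting from transient state s. Then h(Tier 1) = 1 and h(Resolved) = 0. By first-step analysis:
h(Escalated) = 0.4·h(Escalated) + 0.28·1 + 0.32·0
Solving: h(Escalated) = 0.4667.
Starting from Escalated, the probability is 0.4667.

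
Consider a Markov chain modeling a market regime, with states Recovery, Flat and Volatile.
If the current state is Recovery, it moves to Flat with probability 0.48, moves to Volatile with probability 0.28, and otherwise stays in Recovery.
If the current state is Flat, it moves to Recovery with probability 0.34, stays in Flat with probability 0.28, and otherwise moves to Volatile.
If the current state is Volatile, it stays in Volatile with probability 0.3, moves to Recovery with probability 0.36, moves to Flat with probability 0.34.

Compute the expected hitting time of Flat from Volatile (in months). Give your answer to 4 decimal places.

Let t(s) be the expected number of months to first reach Flat from state s, with t(Flat) = 0. Conditioning on the first month:
t(Recovery) = 1 + 0.24·t(Recovery) + 0.28·t(Volatile)
t(Volatile) = 1 + 0.36·t(Recovery) + 0.3·t(Volatile)
Solving: t(Recovery) = 2.2727, t(Volatile) = 2.5974.
Expected months from Volatile to Flat: 2.5974.

2.5974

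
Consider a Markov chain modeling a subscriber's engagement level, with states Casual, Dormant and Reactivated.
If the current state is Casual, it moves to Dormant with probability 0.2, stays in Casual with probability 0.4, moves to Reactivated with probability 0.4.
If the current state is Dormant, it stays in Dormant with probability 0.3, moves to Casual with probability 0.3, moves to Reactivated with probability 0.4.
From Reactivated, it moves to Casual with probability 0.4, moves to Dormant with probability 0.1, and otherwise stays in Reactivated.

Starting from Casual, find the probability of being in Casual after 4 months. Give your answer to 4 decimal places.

Propagate the distribution vector 4 months from Casual.
After 0 months: (1.0000, 0.0000, 0.0000)
After 1 month: (0.4000, 0.2000, 0.4000)
After 2 months: (0.3800, 0.1800, 0.4400)
After 3 months: (0.3820, 0.1740, 0.4440)
After 4 months: (0.3826, 0.1730, 0.4444)
P(in Casual after 4 months) = 0.3826

0.3826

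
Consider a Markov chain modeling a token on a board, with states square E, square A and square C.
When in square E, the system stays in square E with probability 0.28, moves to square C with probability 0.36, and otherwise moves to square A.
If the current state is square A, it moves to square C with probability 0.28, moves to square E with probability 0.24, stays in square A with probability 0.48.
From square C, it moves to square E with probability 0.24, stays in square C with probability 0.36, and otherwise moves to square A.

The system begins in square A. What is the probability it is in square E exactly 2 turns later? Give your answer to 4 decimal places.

Sum over the intermediate state after 1 turn:
P = P(square A→square E)·P(square E→square E) + P(square A→square A)·P(square A→square E) + P(square A→square C)·P(square C→square E)
  = 0.24×0.28 + 0.48×0.24 + 0.28×0.24
  = 0.0672 + 0.1152 + 0.0672 = 0.2496

0.2496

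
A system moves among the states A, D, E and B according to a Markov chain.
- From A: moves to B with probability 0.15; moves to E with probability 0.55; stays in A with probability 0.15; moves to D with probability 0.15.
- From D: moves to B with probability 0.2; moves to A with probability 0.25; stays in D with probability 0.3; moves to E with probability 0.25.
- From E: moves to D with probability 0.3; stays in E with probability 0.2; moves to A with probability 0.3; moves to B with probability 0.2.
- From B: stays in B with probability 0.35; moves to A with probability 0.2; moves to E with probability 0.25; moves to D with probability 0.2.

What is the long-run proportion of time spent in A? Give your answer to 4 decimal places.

Let the stationary distribution be π with π = πP and π_1 + π_2 + π_3 + π_4 = 1.
π_1 = 0.15·π_1 + 0.25·π_2 + 0.3·π_3 + 0.2·π_4
π_2 = 0.15·π_1 + 0.3·π_2 + 0.3·π_3 + 0.2·π_4
π_3 = 0.55·π_1 + 0.25·π_2 + 0.2·π_3 + 0.25·π_4
Solving with the normalization constraint gives π = (0.2310, 0.2432, 0.3041, 0.2217).
So the stationary probability of A is 0.2310.

0.2310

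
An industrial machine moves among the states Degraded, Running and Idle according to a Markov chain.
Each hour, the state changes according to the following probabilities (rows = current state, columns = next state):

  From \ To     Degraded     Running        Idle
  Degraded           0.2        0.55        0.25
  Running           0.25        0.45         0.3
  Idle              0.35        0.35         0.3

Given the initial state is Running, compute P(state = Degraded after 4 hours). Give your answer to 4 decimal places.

0.2654

Propagate the distribution vector 4 hours from Running.
After 0 hours: (0.0000, 1.0000, 0.0000)
After 1 hour: (0.2500, 0.4500, 0.3000)
After 2 hours: (0.2675, 0.4450, 0.2875)
After 3 hours: (0.2654, 0.4480, 0.2866)
After 4 hours: (0.2654, 0.4479, 0.2867)
P(in Degraded after 4 hours) = 0.2654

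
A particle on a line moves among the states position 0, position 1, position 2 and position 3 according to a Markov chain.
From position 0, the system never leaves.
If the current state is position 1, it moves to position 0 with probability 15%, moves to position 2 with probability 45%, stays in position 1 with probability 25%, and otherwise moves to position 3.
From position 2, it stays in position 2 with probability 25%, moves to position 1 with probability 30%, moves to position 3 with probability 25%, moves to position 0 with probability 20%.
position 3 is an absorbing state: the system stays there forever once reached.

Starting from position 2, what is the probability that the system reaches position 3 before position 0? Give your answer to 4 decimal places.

0.5439

Let h(s) be the probability of absorption at position 3 starting from transient state s. Then h(position 3) = 1 and h(position 0) = 0. By first-step analysis:
h(position 1) = 0.15·0 + 0.25·h(position 1) + 0.45·h(position 2) + 0.15·1
h(position 2) = 0.2·0 + 0.3·h(position 1) + 0.25·h(position 2) + 0.25·1
Solving: h(position 1) = 0.5263, h(position 2) = 0.5439.
Starting from position 2, the probability is 0.5439.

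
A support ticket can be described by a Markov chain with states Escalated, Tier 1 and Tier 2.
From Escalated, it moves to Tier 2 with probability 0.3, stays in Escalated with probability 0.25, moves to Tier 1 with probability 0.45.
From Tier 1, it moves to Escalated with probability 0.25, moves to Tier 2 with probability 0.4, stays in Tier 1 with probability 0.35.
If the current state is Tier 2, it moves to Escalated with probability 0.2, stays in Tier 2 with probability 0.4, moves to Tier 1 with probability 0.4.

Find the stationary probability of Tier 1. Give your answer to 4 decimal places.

Let the stationary distribution be π with π = πP and π_1 + π_2 + π_3 = 1.
π_1 = 0.25·π_1 + 0.25·π_2 + 0.2·π_3
π_2 = 0.45·π_1 + 0.35·π_2 + 0.4·π_3
Solving with the normalization constraint gives π = (0.2312, 0.3920, 0.3769).
So the stationary probability of Tier 1 is 0.3920.

0.3920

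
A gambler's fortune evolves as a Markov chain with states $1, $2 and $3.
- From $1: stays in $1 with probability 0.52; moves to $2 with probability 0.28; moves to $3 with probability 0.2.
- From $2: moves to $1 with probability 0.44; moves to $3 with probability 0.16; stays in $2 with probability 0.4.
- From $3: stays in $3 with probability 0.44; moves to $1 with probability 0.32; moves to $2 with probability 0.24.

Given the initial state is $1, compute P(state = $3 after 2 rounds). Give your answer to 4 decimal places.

Sum over the intermediate state after 1 round:
P = P($1→$1)·P($1→$3) + P($1→$2)·P($2→$3) + P($1→$3)·P($3→$3)
  = 0.52×0.2 + 0.28×0.16 + 0.2×0.44
  = 0.1040 + 0.0448 + 0.0880 = 0.2368

0.2368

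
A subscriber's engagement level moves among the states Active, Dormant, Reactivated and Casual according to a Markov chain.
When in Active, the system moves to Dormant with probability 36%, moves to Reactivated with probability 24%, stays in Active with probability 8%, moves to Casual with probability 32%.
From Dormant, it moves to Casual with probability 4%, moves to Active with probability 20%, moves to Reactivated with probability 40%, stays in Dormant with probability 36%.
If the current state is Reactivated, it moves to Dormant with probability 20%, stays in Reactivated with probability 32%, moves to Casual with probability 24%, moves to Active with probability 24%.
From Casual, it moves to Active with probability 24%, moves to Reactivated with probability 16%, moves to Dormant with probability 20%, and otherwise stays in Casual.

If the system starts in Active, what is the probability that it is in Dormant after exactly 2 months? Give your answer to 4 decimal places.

0.2704

Propagate the distribution vector 2 months from Active.
After 0 months: (1.0000, 0.0000, 0.0000, 0.0000)
After 1 month: (0.0800, 0.3600, 0.2400, 0.3200)
After 2 months: (0.2128, 0.2704, 0.2912, 0.2256)
P(in Dormant after 2 months) = 0.2704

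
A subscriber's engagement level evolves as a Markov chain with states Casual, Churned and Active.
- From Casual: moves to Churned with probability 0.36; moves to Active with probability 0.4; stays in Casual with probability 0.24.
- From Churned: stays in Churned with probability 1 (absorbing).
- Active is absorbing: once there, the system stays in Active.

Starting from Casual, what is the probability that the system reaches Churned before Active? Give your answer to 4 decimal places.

Let h(s) be the probability of absorption at Churned starting from transient state s. Then h(Churned) = 1 and h(Active) = 0. By first-step analysis:
h(Casual) = 0.24·h(Casual) + 0.36·1 + 0.4·0
Solving: h(Casual) = 0.4737.
Starting from Casual, the probability is 0.4737.

0.4737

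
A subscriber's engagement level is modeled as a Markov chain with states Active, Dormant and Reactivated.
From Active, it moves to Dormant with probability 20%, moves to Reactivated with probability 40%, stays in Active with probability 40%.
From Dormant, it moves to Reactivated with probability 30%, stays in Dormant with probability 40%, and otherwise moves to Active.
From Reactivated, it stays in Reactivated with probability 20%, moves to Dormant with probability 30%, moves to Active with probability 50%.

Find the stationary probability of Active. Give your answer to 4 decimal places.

0.4021

Let the stationary distribution be π with π = πP and π_1 + π_2 + π_3 = 1.
π_1 = 0.4·π_1 + 0.3·π_2 + 0.5·π_3
π_2 = 0.2·π_1 + 0.4·π_2 + 0.3·π_3
Solving with the normalization constraint gives π = (0.4021, 0.2887, 0.3093).
So the stationary probability of Active is 0.4021.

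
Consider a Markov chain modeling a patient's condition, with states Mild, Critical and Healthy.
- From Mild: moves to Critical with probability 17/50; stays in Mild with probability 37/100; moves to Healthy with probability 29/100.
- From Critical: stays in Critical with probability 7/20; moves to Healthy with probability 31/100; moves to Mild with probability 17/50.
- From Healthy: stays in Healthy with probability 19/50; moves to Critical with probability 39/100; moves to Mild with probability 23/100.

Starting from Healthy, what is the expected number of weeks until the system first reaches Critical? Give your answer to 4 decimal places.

Let t(s) be the expected number of weeks to first reach Critical from state s, with t(Critical) = 0. Conditioning on the first week:
t(Mild) = 1 + 0.37·t(Mild) + 0.29·t(Healthy)
t(Healthy) = 1 + 0.23·t(Mild) + 0.38·t(Healthy)
Solving: t(Mild) = 2.8095, t(Healthy) = 2.6551.
Expected weeks from Healthy to Critical: 2.6551.

2.6551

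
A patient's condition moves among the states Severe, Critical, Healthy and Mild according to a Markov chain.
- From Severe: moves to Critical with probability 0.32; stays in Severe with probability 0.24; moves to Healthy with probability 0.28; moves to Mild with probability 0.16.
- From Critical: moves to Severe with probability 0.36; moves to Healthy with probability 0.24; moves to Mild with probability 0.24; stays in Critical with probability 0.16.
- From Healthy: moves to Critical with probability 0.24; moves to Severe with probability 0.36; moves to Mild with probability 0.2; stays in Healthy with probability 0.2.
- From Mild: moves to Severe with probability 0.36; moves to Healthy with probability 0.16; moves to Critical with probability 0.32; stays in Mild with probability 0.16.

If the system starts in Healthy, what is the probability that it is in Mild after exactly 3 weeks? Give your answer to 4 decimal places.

Propagate the distribution vector 3 weeks from Healthy.
After 0 weeks: (0.0000, 0.0000, 1.0000, 0.0000)
After 1 week: (0.3600, 0.2400, 0.2000, 0.2000)
After 2 weeks: (0.3168, 0.2656, 0.2304, 0.1872)
After 3 weeks: (0.3220, 0.2591, 0.2285, 0.1905)
P(in Mild after 3 weeks) = 0.1905

0.1905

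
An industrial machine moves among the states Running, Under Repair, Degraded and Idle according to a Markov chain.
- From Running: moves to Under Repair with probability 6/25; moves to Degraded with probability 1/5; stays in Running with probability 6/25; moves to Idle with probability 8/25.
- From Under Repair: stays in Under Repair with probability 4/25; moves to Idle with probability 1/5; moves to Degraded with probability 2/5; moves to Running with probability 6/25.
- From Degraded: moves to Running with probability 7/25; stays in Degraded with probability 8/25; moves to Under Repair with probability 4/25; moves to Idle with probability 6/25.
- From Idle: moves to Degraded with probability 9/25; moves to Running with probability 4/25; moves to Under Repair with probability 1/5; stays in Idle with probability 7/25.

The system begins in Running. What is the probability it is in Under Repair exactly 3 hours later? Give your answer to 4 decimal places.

Propagate the distribution vector 3 hours from Running.
After 0 hours: (1.0000, 0.0000, 0.0000, 0.0000)
After 1 hour: (0.2400, 0.2400, 0.2000, 0.3200)
After 2 hours: (0.2224, 0.1920, 0.3232, 0.2624)
After 3 hours: (0.2319, 0.1883, 0.3192, 0.2606)
P(in Under Repair after 3 hours) = 0.1883

0.1883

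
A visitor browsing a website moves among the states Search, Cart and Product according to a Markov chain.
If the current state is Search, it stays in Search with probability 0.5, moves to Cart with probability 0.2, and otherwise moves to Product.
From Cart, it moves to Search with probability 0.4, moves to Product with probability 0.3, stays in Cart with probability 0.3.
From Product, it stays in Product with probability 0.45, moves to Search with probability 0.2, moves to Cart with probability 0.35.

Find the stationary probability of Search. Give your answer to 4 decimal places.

Let the stationary distribution be π with π = πP and π_1 + π_2 + π_3 = 1.
π_1 = 0.5·π_1 + 0.4·π_2 + 0.2·π_3
π_2 = 0.2·π_1 + 0.3·π_2 + 0.35·π_3
Solving with the normalization constraint gives π = (0.3660, 0.2810, 0.3529).
So the stationary probability of Search is 0.3660.

0.3660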